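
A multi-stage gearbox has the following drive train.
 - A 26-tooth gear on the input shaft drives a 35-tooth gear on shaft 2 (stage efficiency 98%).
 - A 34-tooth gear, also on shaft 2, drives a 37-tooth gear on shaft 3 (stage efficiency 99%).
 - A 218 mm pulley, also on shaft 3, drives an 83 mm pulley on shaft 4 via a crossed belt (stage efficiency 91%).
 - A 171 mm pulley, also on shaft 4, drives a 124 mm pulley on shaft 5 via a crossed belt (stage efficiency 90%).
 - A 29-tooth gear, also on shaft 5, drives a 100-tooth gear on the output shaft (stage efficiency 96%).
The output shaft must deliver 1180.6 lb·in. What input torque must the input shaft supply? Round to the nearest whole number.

1110 lb·in

Overall ratio R = 1.3462 × 1.0882 × 0.38073 × 0.72515 × 3.4483 = 1.3947; overall efficiency η = 0.98 × 0.99 × 0.91 × 0.90 × 0.96 = 0.7628.
Input torque = output torque / (R × η) = 1180.6 / (1.3947 × 0.7628) = 1109.7 lb·in.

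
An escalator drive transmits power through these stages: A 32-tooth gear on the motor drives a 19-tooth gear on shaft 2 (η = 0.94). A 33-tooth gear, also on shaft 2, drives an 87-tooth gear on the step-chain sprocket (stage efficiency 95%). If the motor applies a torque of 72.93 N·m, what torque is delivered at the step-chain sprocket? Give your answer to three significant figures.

102 N·m

After the gear mesh (19/32): 72.93 × 0.59375 × 0.94 = 40.704 N·m
After the gear mesh (87/33): 40.704 × 2.6364 × 0.95 = 101.95 N·m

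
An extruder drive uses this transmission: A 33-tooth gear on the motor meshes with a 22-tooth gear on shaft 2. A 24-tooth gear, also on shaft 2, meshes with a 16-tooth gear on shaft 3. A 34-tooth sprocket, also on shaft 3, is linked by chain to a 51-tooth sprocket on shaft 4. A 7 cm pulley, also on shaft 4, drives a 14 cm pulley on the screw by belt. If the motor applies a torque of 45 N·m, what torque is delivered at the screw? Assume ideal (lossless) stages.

After the gear mesh (22/33): 45 × 0.66667 = 30 N·m
After the gear mesh (16/24): 30 × 0.66667 = 20 N·m
After the chain (51/34): 20 × 1.5 = 30 N·m
After the belt (14/7): 30 × 2 = 60 N·m

60 N·m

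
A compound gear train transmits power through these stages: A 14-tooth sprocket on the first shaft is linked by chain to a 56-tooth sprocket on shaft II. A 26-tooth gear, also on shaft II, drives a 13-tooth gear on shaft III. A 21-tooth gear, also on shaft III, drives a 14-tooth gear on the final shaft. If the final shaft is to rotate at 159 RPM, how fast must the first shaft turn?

Overall ratio R = 4 × 0.5 × 0.66667 = 1.3333.
Required input speed = output speed × R = 159 × 1.3333 = 212 RPM.

212 RPM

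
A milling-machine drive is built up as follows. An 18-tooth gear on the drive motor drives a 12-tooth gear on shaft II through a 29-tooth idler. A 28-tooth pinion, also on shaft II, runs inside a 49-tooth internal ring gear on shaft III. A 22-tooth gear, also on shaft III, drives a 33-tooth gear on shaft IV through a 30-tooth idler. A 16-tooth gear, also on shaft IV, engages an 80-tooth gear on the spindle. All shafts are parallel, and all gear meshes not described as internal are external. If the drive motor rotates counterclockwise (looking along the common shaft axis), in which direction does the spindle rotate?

the drive motor → shaft II: driver → idler → driven is 2 external meshes, 2 reversals → CCW.
shaft II → shaft III: internal mesh, same direction → CCW.
shaft III → shaft IV: driver → idler → driven is 2 external meshes, 2 reversals → CCW.
shaft IV → the spindle: external mesh, 1 reversal → CW.
5 reversals in total — an odd number — so the spindle turns opposite to the drive motor.

clockwise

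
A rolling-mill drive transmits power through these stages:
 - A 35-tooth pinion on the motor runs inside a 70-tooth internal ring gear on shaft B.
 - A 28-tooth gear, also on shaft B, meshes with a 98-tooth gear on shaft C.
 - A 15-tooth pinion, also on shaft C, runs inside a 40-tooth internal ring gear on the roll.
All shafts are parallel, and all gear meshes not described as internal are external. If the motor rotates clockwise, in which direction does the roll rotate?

the motor → shaft B: internal mesh, same direction → CW.
shaft B → shaft C: external mesh, 1 reversal → CCW.
shaft C → the roll: internal mesh, same direction → CCW.
1 reversal in total — an odd number — so the roll turns opposite to the motor.

counterclockwise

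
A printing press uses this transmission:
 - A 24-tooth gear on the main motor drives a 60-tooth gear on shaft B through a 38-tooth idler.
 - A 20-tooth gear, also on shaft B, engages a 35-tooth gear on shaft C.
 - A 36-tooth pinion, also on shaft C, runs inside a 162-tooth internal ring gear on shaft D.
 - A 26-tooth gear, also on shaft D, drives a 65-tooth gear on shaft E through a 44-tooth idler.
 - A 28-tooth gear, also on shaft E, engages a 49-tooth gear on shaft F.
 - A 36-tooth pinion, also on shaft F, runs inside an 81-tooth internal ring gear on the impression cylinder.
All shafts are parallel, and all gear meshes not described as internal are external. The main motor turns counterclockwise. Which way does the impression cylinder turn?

the main motor → shaft B: driver → idler → driven is 2 external meshes, 2 reversals → CCW.
shaft B → shaft C: external mesh, 1 reversal → CW.
shaft C → shaft D: internal mesh, same direction → CW.
shaft D → shaft E: driver → idler → driven is 2 external meshes, 2 reversals → CW.
shaft E → shaft F: external mesh, 1 reversal → CCW.
shaft F → the impression cylinder: internal mesh, same direction → CCW.
6 reversals in total — an even number — so the impression cylinder turns the same way as the main motor.

counterclockwise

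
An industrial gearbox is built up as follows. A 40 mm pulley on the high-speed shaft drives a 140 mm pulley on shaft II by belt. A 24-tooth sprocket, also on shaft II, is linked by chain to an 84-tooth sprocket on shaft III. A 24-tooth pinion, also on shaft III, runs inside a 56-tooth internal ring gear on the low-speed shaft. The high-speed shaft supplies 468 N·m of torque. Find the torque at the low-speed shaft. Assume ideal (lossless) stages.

Belt: ratio = 140/40 = 3.5; torque at shaft II = 468 × 3.5 = 1638 N·m.
Chain: ratio = 84/24 = 3.5; torque at shaft III = 1638 × 3.5 = 5733 N·m.
Internal gear: ratio = 56/24 = 2.3333; torque at the low-speed shaft = 5733 × 2.3333 = 13377 N·m.

13377 N·m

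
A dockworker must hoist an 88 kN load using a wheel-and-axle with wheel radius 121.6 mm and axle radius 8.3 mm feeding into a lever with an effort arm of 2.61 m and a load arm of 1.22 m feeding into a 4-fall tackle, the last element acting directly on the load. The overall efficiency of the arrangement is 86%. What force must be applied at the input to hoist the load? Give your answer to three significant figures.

Wheel-and-axle MA = R/r = 121.6/8.3 = 14.651.
Lever MA = effort arm / load arm = 2.61/1.22 = 2.1393.
Block-and-tackle MA = number of supporting rope parts = 4.
Combined ideal MA = 14.651 × 2.1393 × 4 = 125.37.
Actual MA = 125.37 × 0.86 = 107.82.
Effort = load / actual MA = 88 / 107.82 = 0.81618 kN.

0.816 kN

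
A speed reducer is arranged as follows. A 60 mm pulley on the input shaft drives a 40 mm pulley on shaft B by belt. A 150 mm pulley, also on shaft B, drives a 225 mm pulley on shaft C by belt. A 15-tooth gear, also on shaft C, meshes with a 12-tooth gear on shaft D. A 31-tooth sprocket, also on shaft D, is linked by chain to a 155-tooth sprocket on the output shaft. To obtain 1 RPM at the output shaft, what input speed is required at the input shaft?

Overall ratio R = 0.66667 × 1.5 × 0.8 × 5 = 4.
Required input speed = output speed × R = 1 × 4 = 4 RPM.

4 RPM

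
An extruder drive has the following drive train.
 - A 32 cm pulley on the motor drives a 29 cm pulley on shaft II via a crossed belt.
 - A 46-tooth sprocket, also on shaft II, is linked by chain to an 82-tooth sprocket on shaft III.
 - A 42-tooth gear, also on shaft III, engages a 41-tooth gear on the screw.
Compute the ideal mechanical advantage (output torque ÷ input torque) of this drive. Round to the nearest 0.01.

Each stage contributes driven/driver: belt 29/32 = 0.90625, chain 82/46 = 1.7826, gear mesh 41/42 = 0.97619.
Overall: 0.90625 × 1.7826 × 0.97619 = 1.577.

1.58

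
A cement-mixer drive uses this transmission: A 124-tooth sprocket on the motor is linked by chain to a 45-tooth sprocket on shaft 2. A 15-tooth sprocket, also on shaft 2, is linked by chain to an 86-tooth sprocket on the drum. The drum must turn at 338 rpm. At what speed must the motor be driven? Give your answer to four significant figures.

703.3 rpm

Overall ratio R = 0.3629 × 5.7333 = 2.0806.
Required input speed = output speed × R = 338 × 2.0806 = 703.26 rpm.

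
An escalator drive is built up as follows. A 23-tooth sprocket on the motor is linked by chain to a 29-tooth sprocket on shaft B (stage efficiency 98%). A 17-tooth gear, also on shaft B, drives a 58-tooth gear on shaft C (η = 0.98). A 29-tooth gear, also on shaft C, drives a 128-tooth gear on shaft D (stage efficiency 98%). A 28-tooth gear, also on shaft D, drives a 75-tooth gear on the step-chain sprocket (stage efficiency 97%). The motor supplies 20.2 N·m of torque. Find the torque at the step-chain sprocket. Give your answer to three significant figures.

938 N·m

chain 29/23 = 1.2609 → τ = 20.2·1.2609·0.98 = 24.96 N·m
gear mesh 58/17 = 3.4118 → τ = 24.96·3.4118·0.98 = 83.455 N·m
gear mesh 128/29 = 4.4138 → τ = 83.455·4.4138·0.98 = 360.99 N·m
gear mesh 75/28 = 2.6786 → τ = 360.99·2.6786·0.97 = 937.92 N·m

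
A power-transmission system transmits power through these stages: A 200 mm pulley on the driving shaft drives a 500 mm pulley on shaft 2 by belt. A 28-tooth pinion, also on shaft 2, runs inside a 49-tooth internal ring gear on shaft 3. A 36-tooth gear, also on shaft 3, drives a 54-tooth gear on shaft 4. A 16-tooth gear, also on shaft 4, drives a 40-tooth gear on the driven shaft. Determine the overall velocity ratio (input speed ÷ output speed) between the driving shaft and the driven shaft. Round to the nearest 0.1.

Each stage contributes driven/driver: belt 500/200 = 2.5, internal gear 49/28 = 1.75, gear mesh 54/36 = 1.5, gear mesh 40/16 = 2.5.
Overall: 2.5 × 1.75 × 1.5 × 2.5 = 16.406.

16.4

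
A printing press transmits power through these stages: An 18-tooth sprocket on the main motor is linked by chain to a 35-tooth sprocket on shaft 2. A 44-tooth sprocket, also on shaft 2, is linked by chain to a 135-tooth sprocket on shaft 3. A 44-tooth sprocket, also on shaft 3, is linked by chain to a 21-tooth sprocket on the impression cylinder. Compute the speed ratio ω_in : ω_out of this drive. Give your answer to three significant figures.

Each stage contributes driven/driver: chain 35/18 = 1.9444, chain 135/44 = 3.0682, chain 21/44 = 0.47727.
Overall: 1.9444 × 3.0682 × 0.47727 = 2.8474.

2.85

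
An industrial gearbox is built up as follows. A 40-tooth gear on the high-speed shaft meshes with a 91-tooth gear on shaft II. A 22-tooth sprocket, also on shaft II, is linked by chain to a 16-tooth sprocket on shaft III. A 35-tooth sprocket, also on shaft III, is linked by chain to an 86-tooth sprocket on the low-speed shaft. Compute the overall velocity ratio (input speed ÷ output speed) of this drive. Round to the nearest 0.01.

4.07

Each stage contributes driven/driver: gear mesh 91/40 = 2.275, chain 16/22 = 0.72727, chain 86/35 = 2.4571.
Overall: 2.275 × 0.72727 × 2.4571 = 4.0655.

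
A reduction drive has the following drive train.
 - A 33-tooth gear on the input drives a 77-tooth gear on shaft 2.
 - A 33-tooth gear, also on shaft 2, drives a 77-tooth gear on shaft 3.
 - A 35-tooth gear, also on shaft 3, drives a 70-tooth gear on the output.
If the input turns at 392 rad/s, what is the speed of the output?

Gear mesh: ratio = 77/33 = 2.3333, so shaft 2 turns at 392 / 2.3333 = 168 rad/s.
Gear mesh: ratio = 77/33 = 2.3333, so shaft 3 turns at 168 / 2.3333 = 72 rad/s.
Gear mesh: ratio = 70/35 = 2, so the output turns at 72 / 2 = 36 rad/s.

36 rad/s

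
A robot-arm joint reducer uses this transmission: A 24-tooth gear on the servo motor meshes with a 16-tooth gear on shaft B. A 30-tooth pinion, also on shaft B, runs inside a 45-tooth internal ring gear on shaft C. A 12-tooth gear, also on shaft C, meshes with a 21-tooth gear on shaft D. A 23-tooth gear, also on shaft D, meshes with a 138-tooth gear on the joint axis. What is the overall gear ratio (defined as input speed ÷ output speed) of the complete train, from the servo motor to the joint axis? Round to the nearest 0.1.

10.5

Each stage contributes driven/driver: gear mesh 16/24 = 0.66667, internal gear 45/30 = 1.5, gear mesh 21/12 = 1.75, gear mesh 138/23 = 6.
Overall: 0.66667 × 1.5 × 1.75 × 6 = 10.5.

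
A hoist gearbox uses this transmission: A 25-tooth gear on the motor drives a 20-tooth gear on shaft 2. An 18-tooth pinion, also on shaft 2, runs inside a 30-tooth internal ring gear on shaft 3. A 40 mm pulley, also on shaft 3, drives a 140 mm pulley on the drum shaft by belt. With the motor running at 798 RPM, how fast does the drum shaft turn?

the motor → shaft 2 (gear mesh, 20/25): 798 ÷ 0.8 = 997.5 RPM
shaft 2 → shaft 3 (internal gear, 30/18): 997.5 ÷ 1.6667 = 598.5 RPM
shaft 3 → the drum shaft (belt, 140/40): 598.5 ÷ 3.5 = 171 RPM

171 RPM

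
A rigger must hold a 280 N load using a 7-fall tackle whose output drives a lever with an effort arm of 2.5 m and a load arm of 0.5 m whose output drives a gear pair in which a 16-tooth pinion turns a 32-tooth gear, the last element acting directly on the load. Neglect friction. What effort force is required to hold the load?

Block-and-tackle MA = number of supporting rope parts = 7.
Lever MA = effort arm / load arm = 2.5/0.5 = 5.
Gear pair MA = 32/16 = 2.
Combined ideal MA = 7 × 5 × 2 = 70.
Effort = load / MA = 280 / 70 = 4 N.

4 N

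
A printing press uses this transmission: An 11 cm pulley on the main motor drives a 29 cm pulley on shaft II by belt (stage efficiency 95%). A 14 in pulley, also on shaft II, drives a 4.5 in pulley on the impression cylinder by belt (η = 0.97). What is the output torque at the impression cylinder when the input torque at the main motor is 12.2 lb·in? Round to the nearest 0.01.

Belt: ratio = 29/11 = 2.6364; torque at shaft II = 12.2 × 2.6364 × 0.95 = 30.555 lb·in.
Belt: ratio = 4.5/14 = 0.32143; torque at the impression cylinder = 30.555 × 0.32143 × 0.97 = 9.5268 lb·in.

9.53 lb·in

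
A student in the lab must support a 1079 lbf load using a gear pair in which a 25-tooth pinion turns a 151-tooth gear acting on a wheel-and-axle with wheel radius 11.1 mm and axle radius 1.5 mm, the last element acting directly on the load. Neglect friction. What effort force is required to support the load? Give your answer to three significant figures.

24.1 lbf

Gear pair MA = 151/25 = 6.04.
Wheel-and-axle MA = R/r = 11.1/1.5 = 7.4.
Combined ideal MA = 6.04 × 7.4 = 44.696.
Effort = load / MA = 1079 / 44.696 = 24.141 lbf.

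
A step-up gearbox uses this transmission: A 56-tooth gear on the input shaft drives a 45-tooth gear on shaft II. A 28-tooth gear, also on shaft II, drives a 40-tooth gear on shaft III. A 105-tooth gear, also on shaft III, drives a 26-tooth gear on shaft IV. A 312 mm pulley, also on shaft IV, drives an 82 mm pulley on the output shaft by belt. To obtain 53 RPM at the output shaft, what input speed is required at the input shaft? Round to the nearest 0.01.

Overall ratio R = 0.80357 × 1.4286 × 0.24762 × 0.26282 = 0.074708.
Required input speed = output speed × R = 53 × 0.074708 = 3.9595 RPM.

3.96 RPM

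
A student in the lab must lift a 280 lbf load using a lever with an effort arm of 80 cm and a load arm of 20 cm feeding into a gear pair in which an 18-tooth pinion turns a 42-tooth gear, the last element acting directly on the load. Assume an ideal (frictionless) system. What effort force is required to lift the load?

Lever MA = effort arm / load arm = 80/20 = 4.
Gear pair MA = 42/18 = 2.3333.
Combined ideal MA = 4 × 2.3333 = 9.3333.
Effort = load / MA = 280 / 9.3333 = 30 lbf.

30 lbf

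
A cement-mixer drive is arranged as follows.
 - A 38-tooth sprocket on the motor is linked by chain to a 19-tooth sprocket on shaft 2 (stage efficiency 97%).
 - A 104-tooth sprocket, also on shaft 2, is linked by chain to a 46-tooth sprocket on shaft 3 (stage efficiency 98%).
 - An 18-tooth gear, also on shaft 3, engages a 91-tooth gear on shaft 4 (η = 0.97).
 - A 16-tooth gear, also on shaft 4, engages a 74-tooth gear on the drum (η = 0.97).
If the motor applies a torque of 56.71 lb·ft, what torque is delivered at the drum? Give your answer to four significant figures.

After the chain (19/38): 56.71 × 0.5 × 0.97 = 27.504 lb·ft
After the chain (46/104): 27.504 × 0.44231 × 0.98 = 11.922 lb·ft
After the gear mesh (91/18): 11.922 × 5.0556 × 0.97 = 58.465 lb·ft
After the gear mesh (74/16): 58.465 × 4.625 × 0.97 = 262.29 lb·ft

262.3 lb·ft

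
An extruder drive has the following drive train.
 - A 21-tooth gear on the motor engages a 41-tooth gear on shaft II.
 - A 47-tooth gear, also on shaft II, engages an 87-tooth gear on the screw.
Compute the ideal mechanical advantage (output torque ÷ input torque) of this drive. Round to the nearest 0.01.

Each stage contributes driven/driver: gear mesh 41/21 = 1.9524, gear mesh 87/47 = 1.8511.
Overall: 1.9524 × 1.8511 = 3.614.

3.61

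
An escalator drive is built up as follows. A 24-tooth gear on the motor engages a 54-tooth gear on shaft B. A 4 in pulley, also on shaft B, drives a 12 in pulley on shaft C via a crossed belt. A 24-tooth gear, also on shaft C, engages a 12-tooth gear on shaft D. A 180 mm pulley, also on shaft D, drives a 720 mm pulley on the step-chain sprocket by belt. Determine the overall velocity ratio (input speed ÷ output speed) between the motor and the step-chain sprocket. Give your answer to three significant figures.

Each stage contributes driven/driver: gear mesh 54/24 = 2.25, belt 12/4 = 3, gear mesh 12/24 = 0.5, belt 720/180 = 4.
Overall: 2.25 × 3 × 0.5 × 4 = 13.5.

13.5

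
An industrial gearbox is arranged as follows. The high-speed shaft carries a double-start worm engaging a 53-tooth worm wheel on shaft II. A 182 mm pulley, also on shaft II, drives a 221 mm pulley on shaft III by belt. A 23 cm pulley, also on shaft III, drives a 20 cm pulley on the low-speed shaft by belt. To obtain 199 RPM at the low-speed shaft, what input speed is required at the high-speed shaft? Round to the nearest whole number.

Overall ratio R = 26.5 × 1.2143 × 0.86957 = 27.981.
Required input speed = output speed × R = 199 × 27.981 = 5568.3 RPM.

5568 RPM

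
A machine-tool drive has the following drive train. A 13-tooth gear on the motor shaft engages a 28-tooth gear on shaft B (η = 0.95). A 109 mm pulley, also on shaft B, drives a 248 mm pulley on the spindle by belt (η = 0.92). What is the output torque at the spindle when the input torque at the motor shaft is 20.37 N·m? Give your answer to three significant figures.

87.2 N·m

Gear mesh: ratio = 28/13 = 2.1538; torque at shaft B = 20.37 × 2.1538 × 0.95 = 41.68 N·m.
Belt: ratio = 248/109 = 2.2752; torque at the spindle = 41.68 × 2.2752 × 0.92 = 87.245 N·m.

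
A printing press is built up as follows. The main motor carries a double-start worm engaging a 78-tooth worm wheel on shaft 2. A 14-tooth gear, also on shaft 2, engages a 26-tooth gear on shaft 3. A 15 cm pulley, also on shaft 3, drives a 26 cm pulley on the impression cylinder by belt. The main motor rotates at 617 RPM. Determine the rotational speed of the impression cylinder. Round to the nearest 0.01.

Worm: ratio = 78/2 = 39, so shaft 2 turns at 617 / 39 = 15.821 RPM.
Gear mesh: ratio = 26/14 = 1.8571, so shaft 3 turns at 15.821 / 1.8571 = 8.5187 RPM.
Belt: ratio = 26/15 = 1.7333, so the impression cylinder turns at 8.5187 / 1.7333 = 4.9147 RPM.

4.91 RPM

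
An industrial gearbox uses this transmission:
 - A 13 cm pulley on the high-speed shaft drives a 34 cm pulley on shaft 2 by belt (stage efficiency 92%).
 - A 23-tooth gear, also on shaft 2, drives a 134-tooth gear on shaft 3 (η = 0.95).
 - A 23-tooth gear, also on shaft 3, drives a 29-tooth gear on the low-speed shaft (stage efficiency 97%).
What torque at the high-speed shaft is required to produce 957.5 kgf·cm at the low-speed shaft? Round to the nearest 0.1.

Overall ratio R = 2.6154 × 5.8261 × 1.2609 = 19.212; overall efficiency η = 0.92 × 0.95 × 0.97 = 0.8478.
Input torque = output torque / (R × η) = 957.5 / (19.212 × 0.8478) = 58.786 kgf·cm.

58.8 kgf·cm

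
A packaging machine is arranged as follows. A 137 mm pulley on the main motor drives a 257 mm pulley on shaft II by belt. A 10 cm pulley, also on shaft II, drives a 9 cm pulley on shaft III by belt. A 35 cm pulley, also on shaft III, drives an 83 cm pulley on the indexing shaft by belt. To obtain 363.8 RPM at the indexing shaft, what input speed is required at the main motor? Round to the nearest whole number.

1457 RPM

Overall ratio R = 1.8759 × 0.9 × 2.3714 = 4.0037.
Required input speed = output speed × R = 363.8 × 4.0037 = 1456.6 RPM.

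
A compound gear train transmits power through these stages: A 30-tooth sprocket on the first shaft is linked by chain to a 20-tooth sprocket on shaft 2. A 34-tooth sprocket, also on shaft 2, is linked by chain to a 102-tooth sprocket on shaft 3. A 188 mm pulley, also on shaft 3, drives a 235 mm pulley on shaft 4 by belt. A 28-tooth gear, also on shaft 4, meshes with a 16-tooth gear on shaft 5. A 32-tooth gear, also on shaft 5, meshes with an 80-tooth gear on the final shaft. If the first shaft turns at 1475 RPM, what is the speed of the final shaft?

413 RPM

the first shaft → shaft 2 (chain, 20/30): 1475 ÷ 0.66667 = 2212.5 RPM
shaft 2 → shaft 3 (chain, 102/34): 2212.5 ÷ 3 = 737.5 RPM
shaft 3 → shaft 4 (belt, 235/188): 737.5 ÷ 1.25 = 590 RPM
shaft 4 → shaft 5 (gear mesh, 16/28): 590 ÷ 0.57143 = 1032.5 RPM
shaft 5 → the final shaft (gear mesh, 80/32): 1032.5 ÷ 2.5 = 413 RPM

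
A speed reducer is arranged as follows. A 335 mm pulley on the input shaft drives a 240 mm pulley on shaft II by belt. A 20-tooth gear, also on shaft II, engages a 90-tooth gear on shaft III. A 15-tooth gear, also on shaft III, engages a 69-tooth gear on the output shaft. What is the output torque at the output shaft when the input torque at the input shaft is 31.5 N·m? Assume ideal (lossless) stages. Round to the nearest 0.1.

467.1 N·m

Belt: ratio = 240/335 = 0.71642; torque at shaft II = 31.5 × 0.71642 = 22.567 N·m.
Gear mesh: ratio = 90/20 = 4.5; torque at shaft III = 22.567 × 4.5 = 101.55 N·m.
Gear mesh: ratio = 69/15 = 4.6; torque at the output shaft = 101.55 × 4.6 = 467.14 N·m.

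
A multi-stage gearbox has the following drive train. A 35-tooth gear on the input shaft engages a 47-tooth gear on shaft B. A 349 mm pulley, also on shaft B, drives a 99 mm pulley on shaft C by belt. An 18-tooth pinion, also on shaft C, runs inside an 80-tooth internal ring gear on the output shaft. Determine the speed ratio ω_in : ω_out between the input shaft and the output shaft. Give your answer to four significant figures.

1.693

Each stage contributes driven/driver: gear mesh 47/35 = 1.3429, belt 99/349 = 0.28367, internal gear 80/18 = 4.4444.
Overall: 1.3429 × 0.28367 × 4.4444 = 1.693.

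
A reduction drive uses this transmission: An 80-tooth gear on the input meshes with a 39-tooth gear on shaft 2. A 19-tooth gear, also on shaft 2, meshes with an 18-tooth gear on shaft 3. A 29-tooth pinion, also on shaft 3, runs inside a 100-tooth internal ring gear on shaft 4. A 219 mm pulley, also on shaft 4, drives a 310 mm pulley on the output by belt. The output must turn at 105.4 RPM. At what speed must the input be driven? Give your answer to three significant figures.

Overall ratio R = 0.4875 × 0.94737 × 3.4483 × 1.4155 = 2.2543.
Required input speed = output speed × R = 105.4 × 2.2543 = 237.6 RPM.

238 RPM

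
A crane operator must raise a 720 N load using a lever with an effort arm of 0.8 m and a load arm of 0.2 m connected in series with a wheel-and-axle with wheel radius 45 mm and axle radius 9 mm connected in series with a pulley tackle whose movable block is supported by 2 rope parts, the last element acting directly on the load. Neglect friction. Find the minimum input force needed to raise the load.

Lever MA = effort arm / load arm = 0.8/0.2 = 4.
Wheel-and-axle MA = R/r = 45/9 = 5.
Block-and-tackle MA = number of supporting rope parts = 2.
Combined ideal MA = 4 × 5 × 2 = 40.
Effort = load / MA = 720 / 40 = 18 N.

18 N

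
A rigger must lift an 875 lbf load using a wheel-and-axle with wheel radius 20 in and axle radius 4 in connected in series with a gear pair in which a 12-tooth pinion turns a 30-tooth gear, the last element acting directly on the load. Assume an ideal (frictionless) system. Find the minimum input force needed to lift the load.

Wheel-and-axle MA = R/r = 20/4 = 5.
Gear pair MA = 30/12 = 2.5.
Combined ideal MA = 5 × 2.5 = 12.5.
Effort = load / MA = 875 / 12.5 = 70 lbf.

70 lbf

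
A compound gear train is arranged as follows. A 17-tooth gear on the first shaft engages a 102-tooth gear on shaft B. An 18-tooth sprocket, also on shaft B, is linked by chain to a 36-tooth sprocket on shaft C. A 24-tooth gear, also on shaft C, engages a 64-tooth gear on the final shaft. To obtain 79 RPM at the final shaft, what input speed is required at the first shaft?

Overall ratio R = 6 × 2 × 2.6667 = 32.
Required input speed = output speed × R = 79 × 32 = 2528 RPM.

2528 RPM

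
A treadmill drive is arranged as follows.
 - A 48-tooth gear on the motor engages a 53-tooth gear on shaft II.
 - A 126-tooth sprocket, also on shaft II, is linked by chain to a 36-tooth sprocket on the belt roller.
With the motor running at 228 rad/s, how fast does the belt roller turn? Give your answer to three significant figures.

the motor → shaft II (gear mesh, 53/48): 228 ÷ 1.1042 = 206.49 rad/s
shaft II → the belt roller (chain, 36/126): 206.49 ÷ 0.28571 = 722.72 rad/s

723 rad/s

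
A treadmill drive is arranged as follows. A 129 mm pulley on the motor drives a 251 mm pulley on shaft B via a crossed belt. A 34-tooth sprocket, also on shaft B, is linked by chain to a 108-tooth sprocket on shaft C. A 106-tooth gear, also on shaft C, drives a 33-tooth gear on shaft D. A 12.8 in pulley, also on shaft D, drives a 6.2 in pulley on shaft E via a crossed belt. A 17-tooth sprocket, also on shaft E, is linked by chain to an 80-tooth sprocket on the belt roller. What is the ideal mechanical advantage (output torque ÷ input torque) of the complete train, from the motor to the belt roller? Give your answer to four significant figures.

Each stage contributes driven/driver: belt 251/129 = 1.9457, chain 108/34 = 3.1765, gear mesh 33/106 = 0.31132, belt 6.2/12.8 = 0.48438, chain 80/17 = 4.7059.
Overall: 1.9457 × 3.1765 × 0.31132 × 0.48438 × 4.7059 = 4.3859.

4.386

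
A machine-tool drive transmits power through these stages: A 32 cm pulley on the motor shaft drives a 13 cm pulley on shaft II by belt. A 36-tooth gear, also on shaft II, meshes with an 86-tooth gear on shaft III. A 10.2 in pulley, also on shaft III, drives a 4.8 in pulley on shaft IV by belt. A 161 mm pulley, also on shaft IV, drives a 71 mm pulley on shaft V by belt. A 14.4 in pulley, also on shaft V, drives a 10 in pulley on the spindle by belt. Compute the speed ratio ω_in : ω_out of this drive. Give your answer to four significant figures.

0.1399

Each stage contributes driven/driver: belt 13/32 = 0.40625, gear mesh 86/36 = 2.3889, belt 4.8/10.2 = 0.47059, belt 71/161 = 0.44099, belt 10/14.4 = 0.69444.
Overall: 0.40625 × 2.3889 × 0.47059 × 0.44099 × 0.69444 = 0.13986.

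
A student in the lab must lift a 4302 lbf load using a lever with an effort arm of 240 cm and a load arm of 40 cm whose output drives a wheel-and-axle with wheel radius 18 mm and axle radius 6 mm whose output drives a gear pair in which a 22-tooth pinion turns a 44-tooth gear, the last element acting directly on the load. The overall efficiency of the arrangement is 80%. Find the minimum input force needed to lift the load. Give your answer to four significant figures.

Lever MA = effort arm / load arm = 240/40 = 6.
Wheel-and-axle MA = R/r = 18/6 = 3.
Gear pair MA = 44/22 = 2.
Combined ideal MA = 6 × 3 × 2 = 36.
Actual MA = 36 × 0.80 = 28.8.
Effort = load / actual MA = 4302 / 28.8 = 149.38 lbf.

149.4 lbf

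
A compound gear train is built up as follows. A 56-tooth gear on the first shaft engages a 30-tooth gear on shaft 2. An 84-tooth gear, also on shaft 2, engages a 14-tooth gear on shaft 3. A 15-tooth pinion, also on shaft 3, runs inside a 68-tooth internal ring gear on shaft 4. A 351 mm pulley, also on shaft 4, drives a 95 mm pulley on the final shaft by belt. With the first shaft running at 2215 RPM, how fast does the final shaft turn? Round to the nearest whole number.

20219 RPM

gear mesh 30/56 = 0.53571 → 2215/0.53571 = 4134.7 RPM
gear mesh 14/84 = 0.16667 → 4134.7/0.16667 = 24808 RPM
internal gear 68/15 = 4.5333 → 24808/4.5333 = 5472.4 RPM
belt 95/351 = 0.27066 → 5472.4/0.27066 = 20219 RPM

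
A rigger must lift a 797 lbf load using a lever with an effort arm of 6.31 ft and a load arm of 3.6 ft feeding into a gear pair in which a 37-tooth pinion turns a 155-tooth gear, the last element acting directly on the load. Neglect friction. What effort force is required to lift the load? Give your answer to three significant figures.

109 lbf

Lever MA = effort arm / load arm = 6.31/3.6 = 1.7528.
Gear pair MA = 155/37 = 4.1892.
Combined ideal MA = 1.7528 × 4.1892 = 7.3427.
Effort = load / MA = 797 / 7.3427 = 108.54 lbf.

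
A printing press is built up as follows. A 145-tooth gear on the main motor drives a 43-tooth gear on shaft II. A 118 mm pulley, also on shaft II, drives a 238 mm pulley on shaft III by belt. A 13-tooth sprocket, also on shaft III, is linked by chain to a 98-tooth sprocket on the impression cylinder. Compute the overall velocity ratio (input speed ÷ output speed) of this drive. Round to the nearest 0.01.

Each stage contributes driven/driver: gear mesh 43/145 = 0.29655, belt 238/118 = 2.0169, chain 98/13 = 7.5385.
Overall: 0.29655 × 2.0169 × 7.5385 = 4.509.

4.51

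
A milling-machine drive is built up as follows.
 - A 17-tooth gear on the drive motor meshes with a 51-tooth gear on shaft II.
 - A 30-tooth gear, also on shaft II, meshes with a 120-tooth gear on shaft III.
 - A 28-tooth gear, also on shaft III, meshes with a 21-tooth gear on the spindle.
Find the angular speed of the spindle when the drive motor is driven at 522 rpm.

58 rpm

the drive motor → shaft II (gear mesh, 51/17): 522 ÷ 3 = 174 rpm
shaft II → shaft III (gear mesh, 120/30): 174 ÷ 4 = 43.5 rpm
shaft III → the spindle (gear mesh, 21/28): 43.5 ÷ 0.75 = 58 rpm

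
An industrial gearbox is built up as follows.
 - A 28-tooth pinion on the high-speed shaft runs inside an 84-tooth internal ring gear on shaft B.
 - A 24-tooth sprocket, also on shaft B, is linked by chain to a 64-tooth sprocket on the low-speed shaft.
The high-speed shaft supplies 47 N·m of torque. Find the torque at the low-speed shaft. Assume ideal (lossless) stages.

376 N·m

Internal gear: ratio = 84/28 = 3; torque at shaft B = 47 × 3 = 141 N·m.
Chain: ratio = 64/24 = 2.6667; torque at the low-speed shaft = 141 × 2.6667 = 376 N·m.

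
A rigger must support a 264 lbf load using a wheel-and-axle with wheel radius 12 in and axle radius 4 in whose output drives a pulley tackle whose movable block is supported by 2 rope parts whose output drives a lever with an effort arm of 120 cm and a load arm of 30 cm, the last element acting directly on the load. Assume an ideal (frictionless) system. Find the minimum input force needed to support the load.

Wheel-and-axle MA = R/r = 12/4 = 3.
Block-and-tackle MA = number of supporting rope parts = 2.
Lever MA = effort arm / load arm = 120/30 = 4.
Combined ideal MA = 3 × 2 × 4 = 24.
Effort = load / MA = 264 / 24 = 11 lbf.

11 lbf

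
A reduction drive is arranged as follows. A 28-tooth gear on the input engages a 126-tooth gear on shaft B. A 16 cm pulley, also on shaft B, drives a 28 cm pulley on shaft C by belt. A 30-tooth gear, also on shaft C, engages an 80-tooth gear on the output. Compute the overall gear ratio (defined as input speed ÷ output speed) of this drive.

Each stage contributes driven/driver: gear mesh 126/28 = 4.5, belt 28/16 = 1.75, gear mesh 80/30 = 2.6667.
Overall: 4.5 × 1.75 × 2.6667 = 21.

21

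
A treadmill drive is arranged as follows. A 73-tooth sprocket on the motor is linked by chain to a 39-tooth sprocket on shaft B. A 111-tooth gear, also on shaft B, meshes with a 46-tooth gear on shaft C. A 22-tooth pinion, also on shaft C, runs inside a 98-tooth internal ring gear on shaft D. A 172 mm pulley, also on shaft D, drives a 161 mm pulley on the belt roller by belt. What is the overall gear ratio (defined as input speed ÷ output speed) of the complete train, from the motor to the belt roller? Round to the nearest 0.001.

0.923

Each stage contributes driven/driver: chain 39/73 = 0.53425, gear mesh 46/111 = 0.41441, internal gear 98/22 = 4.4545, belt 161/172 = 0.93605.
Overall: 0.53425 × 0.41441 × 4.4545 × 0.93605 = 0.92316.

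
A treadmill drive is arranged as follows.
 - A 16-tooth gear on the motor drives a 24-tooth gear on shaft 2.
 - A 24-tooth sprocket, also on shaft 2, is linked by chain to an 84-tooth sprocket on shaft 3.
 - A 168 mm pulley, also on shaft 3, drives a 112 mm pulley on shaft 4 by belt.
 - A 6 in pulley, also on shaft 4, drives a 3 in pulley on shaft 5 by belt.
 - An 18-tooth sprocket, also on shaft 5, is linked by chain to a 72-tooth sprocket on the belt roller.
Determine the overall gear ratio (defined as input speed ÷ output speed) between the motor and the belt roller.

7

Each stage contributes driven/driver: gear mesh 24/16 = 1.5, chain 84/24 = 3.5, belt 112/168 = 0.66667, belt 3/6 = 0.5, chain 72/18 = 4.
Overall: 1.5 × 3.5 × 0.66667 × 0.5 × 4 = 7.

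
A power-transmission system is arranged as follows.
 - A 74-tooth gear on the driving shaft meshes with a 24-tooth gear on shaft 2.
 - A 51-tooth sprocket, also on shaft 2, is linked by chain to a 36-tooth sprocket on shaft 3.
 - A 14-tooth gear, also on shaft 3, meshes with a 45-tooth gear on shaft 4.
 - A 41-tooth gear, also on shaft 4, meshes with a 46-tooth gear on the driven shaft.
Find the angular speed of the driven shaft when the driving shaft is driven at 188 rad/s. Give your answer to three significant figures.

gear mesh 24/74 = 0.32432 → 188/0.32432 = 579.67 rad/s
chain 36/51 = 0.70588 → 579.67/0.70588 = 821.19 rad/s
gear mesh 45/14 = 3.2143 → 821.19/3.2143 = 255.48 rad/s
gear mesh 46/41 = 1.122 → 255.48/1.122 = 227.71 rad/s

228 rad/s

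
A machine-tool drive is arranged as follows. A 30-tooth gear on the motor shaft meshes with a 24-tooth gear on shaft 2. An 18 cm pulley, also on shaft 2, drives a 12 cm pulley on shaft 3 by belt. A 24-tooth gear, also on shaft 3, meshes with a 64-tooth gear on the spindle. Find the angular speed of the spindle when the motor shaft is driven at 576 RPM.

gear mesh 24/30 = 0.8 → 576/0.8 = 720 RPM
belt 12/18 = 0.66667 → 720/0.66667 = 1080 RPM
gear mesh 64/24 = 2.6667 → 1080/2.6667 = 405 RPM

405 RPM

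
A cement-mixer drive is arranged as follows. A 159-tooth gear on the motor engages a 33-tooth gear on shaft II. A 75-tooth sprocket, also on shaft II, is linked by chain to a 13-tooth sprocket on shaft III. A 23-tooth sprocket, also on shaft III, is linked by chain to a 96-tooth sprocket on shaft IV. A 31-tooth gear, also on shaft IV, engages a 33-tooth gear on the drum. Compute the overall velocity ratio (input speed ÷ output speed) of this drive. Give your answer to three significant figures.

0.160

Each stage contributes driven/driver: gear mesh 33/159 = 0.20755, chain 13/75 = 0.17333, chain 96/23 = 4.1739, gear mesh 33/31 = 1.0645.
Overall: 0.20755 × 0.17333 × 4.1739 × 1.0645 = 0.15984.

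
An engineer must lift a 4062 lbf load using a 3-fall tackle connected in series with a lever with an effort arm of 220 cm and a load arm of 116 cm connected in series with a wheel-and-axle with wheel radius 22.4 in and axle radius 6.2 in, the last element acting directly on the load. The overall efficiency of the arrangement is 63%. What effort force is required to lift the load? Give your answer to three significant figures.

Block-and-tackle MA = number of supporting rope parts = 3.
Lever MA = effort arm / load arm = 220/116 = 1.8966.
Wheel-and-axle MA = R/r = 22.4/6.2 = 3.6129.
Combined ideal MA = 3 × 1.8966 × 3.6129 = 20.556.
Actual MA = 20.556 × 0.63 = 12.95.
Effort = load / actual MA = 4062 / 12.95 = 313.66 lbf.

314 lbf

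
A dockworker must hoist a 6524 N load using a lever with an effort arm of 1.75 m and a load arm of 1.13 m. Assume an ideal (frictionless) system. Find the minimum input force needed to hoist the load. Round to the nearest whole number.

Lever MA = effort arm / load arm = 1.75/1.13 = 1.5487.
Effort = load / MA = 6524 / 1.5487 = 4212.6 N.

4213 N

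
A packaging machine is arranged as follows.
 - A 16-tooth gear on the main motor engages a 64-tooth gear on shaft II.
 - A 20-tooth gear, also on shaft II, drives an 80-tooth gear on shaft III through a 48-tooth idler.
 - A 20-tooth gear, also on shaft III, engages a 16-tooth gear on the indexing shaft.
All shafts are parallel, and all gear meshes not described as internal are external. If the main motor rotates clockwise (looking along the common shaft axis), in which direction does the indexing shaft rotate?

the main motor → shaft II: external mesh, 1 reversal → CCW.
shaft II → shaft III: driver → idler → driven is 2 external meshes, 2 reversals → CCW.
shaft III → the indexing shaft: external mesh, 1 reversal → CW.
4 reversals in total — an even number — so the indexing shaft turns the same way as the main motor.

clockwise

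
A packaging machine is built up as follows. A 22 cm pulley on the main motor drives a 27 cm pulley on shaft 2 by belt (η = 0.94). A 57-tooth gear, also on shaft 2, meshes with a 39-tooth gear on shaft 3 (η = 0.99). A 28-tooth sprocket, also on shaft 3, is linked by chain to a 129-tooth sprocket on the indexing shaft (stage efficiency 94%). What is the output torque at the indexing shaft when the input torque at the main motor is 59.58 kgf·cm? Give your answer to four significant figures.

201.6 kgf·cm

Belt: ratio = 27/22 = 1.2273; torque at shaft 2 = 59.58 × 1.2273 × 0.94 = 68.734 kgf·cm.
Gear mesh: ratio = 39/57 = 0.68421; torque at shaft 3 = 68.734 × 0.68421 × 0.99 = 46.558 kgf·cm.
Chain: ratio = 129/28 = 4.6071; torque at the indexing shaft = 46.558 × 4.6071 × 0.94 = 201.63 kgf·cm.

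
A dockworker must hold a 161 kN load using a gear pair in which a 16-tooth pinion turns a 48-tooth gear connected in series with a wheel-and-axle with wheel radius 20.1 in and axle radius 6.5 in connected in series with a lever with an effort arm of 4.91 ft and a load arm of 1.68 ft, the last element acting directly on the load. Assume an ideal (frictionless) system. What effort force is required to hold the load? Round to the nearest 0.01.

Gear pair MA = 48/16 = 3.
Wheel-and-axle MA = R/r = 20.1/6.5 = 3.0923.
Lever MA = effort arm / load arm = 4.91/1.68 = 2.9226.
Combined ideal MA = 3 × 3.0923 × 2.9226 = 27.113.
Effort = load / MA = 161 / 27.113 = 5.9381 kN.

5.94 kN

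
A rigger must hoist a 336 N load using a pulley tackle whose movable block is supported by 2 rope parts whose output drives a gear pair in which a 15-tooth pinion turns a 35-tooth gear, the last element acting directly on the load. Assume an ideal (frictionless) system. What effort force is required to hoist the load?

72 N

Block-and-tackle MA = number of supporting rope parts = 2.
Gear pair MA = 35/15 = 2.3333.
Combined ideal MA = 2 × 2.3333 = 4.6667.
Effort = load / MA = 336 / 4.6667 = 72 N.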